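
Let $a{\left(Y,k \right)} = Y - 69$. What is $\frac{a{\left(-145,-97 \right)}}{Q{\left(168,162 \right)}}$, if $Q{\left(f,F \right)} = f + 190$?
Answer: $- \frac{107}{179} \approx -0.59776$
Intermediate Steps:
$Q{\left(f,F \right)} = 190 + f$
$a{\left(Y,k \right)} = -69 + Y$
$\frac{a{\left(-145,-97 \right)}}{Q{\left(168,162 \right)}} = \frac{-69 - 145}{190 + 168} = - \frac{214}{358} = \left(-214\right) \frac{1}{358} = - \frac{107}{179}$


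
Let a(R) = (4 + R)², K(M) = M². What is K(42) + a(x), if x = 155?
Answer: 27045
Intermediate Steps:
K(42) + a(x) = 42² + (4 + 155)² = 1764 + 159² = 1764 + 25281 = 27045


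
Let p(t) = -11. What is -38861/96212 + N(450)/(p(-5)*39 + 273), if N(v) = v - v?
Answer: -38861/96212 ≈ -0.40391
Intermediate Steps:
N(v) = 0
-38861/96212 + N(450)/(p(-5)*39 + 273) = -38861/96212 + 0/(-11*39 + 273) = -38861*1/96212 + 0/(-429 + 273) = -38861/96212 + 0/(-156) = -38861/96212 + 0*(-1/156) = -38861/96212 + 0 = -38861/96212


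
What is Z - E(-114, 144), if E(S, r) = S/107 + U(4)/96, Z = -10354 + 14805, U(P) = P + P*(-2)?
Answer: 11433011/2568 ≈ 4452.1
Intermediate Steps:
U(P) = -P (U(P) = P - 2*P = -P)
Z = 4451
E(S, r) = -1/24 + S/107 (E(S, r) = S/107 - 1*4/96 = S*(1/107) - 4*1/96 = S/107 - 1/24 = -1/24 + S/107)
Z - E(-114, 144) = 4451 - (-1/24 + (1/107)*(-114)) = 4451 - (-1/24 - 114/107) = 4451 - 1*(-2843/2568) = 4451 + 2843/2568 = 11433011/2568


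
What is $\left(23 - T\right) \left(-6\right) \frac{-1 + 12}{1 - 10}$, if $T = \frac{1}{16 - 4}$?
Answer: $\frac{3025}{18} \approx 168.06$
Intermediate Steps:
$T = \frac{1}{12}$ ($T = \frac{1}{16 + \left(-8 + 4\right)} = \frac{1}{16 - 4} = \frac{1}{12} \approx 0.083333$)
$\left(23 - T\right) \left(-6\right) \frac{-1 + 12}{1 - 10} = \left(23 - \frac{1}{12}\right) \left(-6\right) \frac{-1 + 12}{1 - 10} = \left(23 - \frac{1}{12}\right) \left(-6\right) \frac{11}{-9} = \frac{275}{12} \left(-6\right) 11 \left(- \frac{1}{9}\right) = \left(- \frac{275}{2}\right) \left(- \frac{11}{9}\right) = \frac{3025}{18}$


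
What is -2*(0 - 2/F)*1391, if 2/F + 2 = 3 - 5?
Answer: -11128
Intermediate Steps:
F = -½ (F = 2/(-2 + (3 - 5)) = 2/(-2 - 2) = 2/(-4) = 2*(-¼) = -½ ≈ -0.50000)
-2*(0 - 2/F)*1391 = -2*(0 - 2/(-½))*1391 = -2*(0 - 2*(-2))*1391 = -2*(0 + 4)*1391 = -2*4*1391 = -8*1391 = -11128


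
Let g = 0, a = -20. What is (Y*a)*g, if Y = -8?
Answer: 0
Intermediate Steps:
(Y*a)*g = -8*(-20)*0 = 160*0 = 0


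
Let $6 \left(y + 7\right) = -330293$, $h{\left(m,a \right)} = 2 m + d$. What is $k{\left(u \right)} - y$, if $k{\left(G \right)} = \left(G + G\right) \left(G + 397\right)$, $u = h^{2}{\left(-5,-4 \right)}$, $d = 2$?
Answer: $\frac{684383}{6} \approx 1.1406 \cdot 10^{5}$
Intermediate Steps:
$h{\left(m,a \right)} = 2 + 2 m$ ($h{\left(m,a \right)} = 2 m + 2 = 2 + 2 m$)
$u = 64$ ($u = \left(2 + 2 \left(-5\right)\right)^{2} = \left(2 - 10\right)^{2} = \left(-8\right)^{2} = 64$)
$k{\left(G \right)} = 2 G \left(397 + G\right)$
$y = - \frac{330335}{6}$ ($y = -7 + \frac{1}{6} \left(-330293\right) = -7 - \frac{330293}{6} = - \frac{330335}{6} \approx -55056.0$)
$k{\left(u \right)} - y = 2 \cdot 64 \left(397 + 64\right) - - \frac{330335}{6} = 2 \cdot 64 \cdot 461 + \frac{330335}{6} = 59008 + \frac{330335}{6} = \frac{684383}{6}$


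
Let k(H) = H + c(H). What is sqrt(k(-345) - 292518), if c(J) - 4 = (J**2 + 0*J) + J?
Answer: I*sqrt(174179) ≈ 417.35*I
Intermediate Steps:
c(J) = 4 + J + J**2 (c(J) = 4 + ((J**2 + 0*J) + J) = 4 + ((J**2 + 0) + J) = 4 + (J**2 + J) = 4 + (J + J**2) = 4 + J + J**2)
k(H) = 4 + H**2 + 2*H (k(H) = H + (4 + H + H**2) = 4 + H**2 + 2*H)
sqrt(k(-345) - 292518) = sqrt((4 + (-345)**2 + 2*(-345)) - 292518) = sqrt((4 + 119025 - 690) - 292518) = sqrt(118339 - 292518) = sqrt(-174179) = I*sqrt(174179)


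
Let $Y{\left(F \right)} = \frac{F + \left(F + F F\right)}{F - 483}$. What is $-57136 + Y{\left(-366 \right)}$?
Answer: $- \frac{16213896}{283} \approx -57293.0$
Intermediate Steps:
$Y{\left(F \right)} = \frac{F^{2} + 2 F}{-483 + F}$ ($Y{\left(F \right)} = \frac{F + \left(F + F^{2}\right)}{-483 + F} = \frac{F^{2} + 2 F}{-483 + F}$)
$-57136 + Y{\left(-366 \right)} = -57136 - \frac{366 \left(2 - 366\right)}{-483 - 366} = -57136 - 366 \frac{1}{-849} \left(-364\right) = -57136 - \left(- \frac{122}{283}\right) \left(-364\right) = -57136 - \frac{44408}{283} = - \frac{16213896}{283}$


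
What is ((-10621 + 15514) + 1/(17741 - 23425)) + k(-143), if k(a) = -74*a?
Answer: 87959899/5684 ≈ 15475.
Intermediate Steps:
((-10621 + 15514) + 1/(17741 - 23425)) + k(-143) = ((-10621 + 15514) + 1/(17741 - 23425)) - 74*(-143) = (4893 + 1/(-5684)) + 10582 = (4893 - 1/5684) + 10582 = 27811811/5684 + 10582 = 87959899/5684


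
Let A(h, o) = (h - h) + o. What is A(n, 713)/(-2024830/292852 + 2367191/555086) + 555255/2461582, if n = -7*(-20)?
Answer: -164209540195077017/610741985077026 ≈ -268.87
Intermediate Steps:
n = 140
A(h, o) = o (A(h, o) = 0 + o = o)
A(n, 713)/(-2024830/292852 + 2367191/555086) + 555255/2461582 = 713/(-2024830/292852 + 2367191/555086) + 555255/2461582 = 713/(-2024830*1/292852 + 2367191*(1/555086)) + 555255*(1/2461582) = 713/(-1012415/146426 + 76361/17906) + 555255/2461582 = 713/(-248109543/93639427) + 555255/2461582 = 713*(-93639427/248109543) + 555255/2461582 = -66764911451/248109543 + 555255/2461582 = -164209540195077017/610741985077026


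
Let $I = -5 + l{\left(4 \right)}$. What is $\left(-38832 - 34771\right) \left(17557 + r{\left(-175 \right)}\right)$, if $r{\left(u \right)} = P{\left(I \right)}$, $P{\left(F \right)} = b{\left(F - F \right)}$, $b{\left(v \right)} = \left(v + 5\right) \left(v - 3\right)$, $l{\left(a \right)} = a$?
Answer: $-1291143826$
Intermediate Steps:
$I = -1$ ($I = -5 + 4 = -1$)
$b{\left(v \right)} = \left(-3 + v\right) \left(5 + v\right)$ ($b{\left(v \right)} = \left(5 + v\right) \left(-3 + v\right) = \left(-3 + v\right) \left(5 + v\right)$)
$P{\left(F \right)} = -15$ ($P{\left(F \right)} = -15 + \left(F - F\right)^{2} + 2 \left(F - F\right) = -15 + 0^{2} + 2 \cdot 0 = -15 + 0 + 0 = -15$)
$r{\left(u \right)} = -15$
$\left(-38832 - 34771\right) \left(17557 + r{\left(-175 \right)}\right) = \left(-38832 - 34771\right) \left(17557 - 15\right) = \left(-73603\right) 17542 = -1291143826$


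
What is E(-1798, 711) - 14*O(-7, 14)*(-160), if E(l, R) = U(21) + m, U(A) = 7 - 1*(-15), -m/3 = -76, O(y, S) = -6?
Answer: -13190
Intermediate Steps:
m = 228 (m = -3*(-76) = 228)
U(A) = 22 (U(A) = 7 + 15 = 22)
E(l, R) = 250 (E(l, R) = 22 + 228 = 250)
E(-1798, 711) - 14*O(-7, 14)*(-160) = 250 - 14*(-6)*(-160) = 250 - (-84)*(-160) = 250 - 1*13440 = 250 - 13440 = -13190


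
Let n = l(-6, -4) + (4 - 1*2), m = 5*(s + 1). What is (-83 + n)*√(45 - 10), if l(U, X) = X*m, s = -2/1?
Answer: -61*√35 ≈ -360.88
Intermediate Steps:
s = -2 (s = -2*1 = -2)
m = -5 (m = 5*(-2 + 1) = 5*(-1) = -5)
l(U, X) = -5*X (l(U, X) = X*(-5) = -5*X)
n = 22 (n = -5*(-4) + (4 - 1*2) = 20 + (4 - 2) = 20 + 2 = 22)
(-83 + n)*√(45 - 10) = (-83 + 22)*√(45 - 10) = -61*√35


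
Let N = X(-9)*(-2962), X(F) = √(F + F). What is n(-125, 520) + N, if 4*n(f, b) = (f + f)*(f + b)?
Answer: -49375/2 - 8886*I*√2 ≈ -24688.0 - 12567.0*I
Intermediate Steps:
X(F) = √2*√F (X(F) = √(2*F) = √2*√F)
n(f, b) = f*(b + f)/2 (n(f, b) = ((f + f)*(f + b))/4 = ((2*f)*(b + f))/4 = (2*f*(b + f))/4 = f*(b + f)/2)
N = -8886*I*√2 (N = (√2*√(-9))*(-2962) = (√2*(3*I))*(-2962) = (3*I*√2)*(-2962) = -8886*I*√2 ≈ -12567.0*I)
n(-125, 520) + N = (½)*(-125)*(520 - 125) - 8886*I*√2 = (½)*(-125)*395 - 8886*I*√2 = -49375/2 - 8886*I*√2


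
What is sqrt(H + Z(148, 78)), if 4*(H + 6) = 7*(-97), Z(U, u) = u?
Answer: I*sqrt(391)/2 ≈ 9.8869*I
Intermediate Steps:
H = -703/4 (H = -6 + (7*(-97))/4 = -6 + (1/4)*(-679) = -6 - 679/4 = -703/4 ≈ -175.75)
sqrt(H + Z(148, 78)) = sqrt(-703/4 + 78) = sqrt(-391/4) = I*sqrt(391)/2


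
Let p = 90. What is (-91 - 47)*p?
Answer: -12420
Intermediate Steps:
(-91 - 47)*p = (-91 - 47)*90 = -138*90 = -12420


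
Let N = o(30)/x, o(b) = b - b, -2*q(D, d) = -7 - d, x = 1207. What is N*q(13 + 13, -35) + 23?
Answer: 23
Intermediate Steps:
q(D, d) = 7/2 + d/2 (q(D, d) = -(-7 - d)/2 = 7/2 + d/2)
o(b) = 0
N = 0 (N = 0/1207 = 0*(1/1207) = 0)
N*q(13 + 13, -35) + 23 = 0*(7/2 + (½)*(-35)) + 23 = 0*(7/2 - 35/2) + 23 = 0*(-14) + 23 = 0 + 23 = 23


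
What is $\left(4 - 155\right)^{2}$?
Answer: $22801$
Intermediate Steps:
$\left(4 - 155\right)^{2} = \left(-151\right)^{2} = 22801$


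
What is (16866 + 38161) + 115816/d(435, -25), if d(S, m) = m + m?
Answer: 1317767/25 ≈ 52711.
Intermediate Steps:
d(S, m) = 2*m
(16866 + 38161) + 115816/d(435, -25) = (16866 + 38161) + 115816/((2*(-25))) = 55027 + 115816/(-50) = 55027 + 115816*(-1/50) = 55027 - 57908/25 = 1317767/25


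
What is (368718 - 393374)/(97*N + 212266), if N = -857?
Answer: -24656/129137 ≈ -0.19093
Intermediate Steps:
(368718 - 393374)/(97*N + 212266) = (368718 - 393374)/(97*(-857) + 212266) = -24656/(-83129 + 212266) = -24656/129137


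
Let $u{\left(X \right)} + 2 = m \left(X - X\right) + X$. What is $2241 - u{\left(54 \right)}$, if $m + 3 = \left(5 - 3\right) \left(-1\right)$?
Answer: $2189$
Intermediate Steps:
$m = -5$ ($m = -3 + \left(5 - 3\right) \left(-1\right) = -3 + 2 \left(-1\right) = -3 - 2 = -5$)
$u{\left(X \right)} = -2 + X$ ($u{\left(X \right)} = -2 + \left(- 5 \left(X - X\right) + X\right) = -2 + \left(\left(-5\right) 0 + X\right) = -2 + \left(0 + X\right) = -2 + X$)
$2241 - u{\left(54 \right)} = 2241 - \left(-2 + 54\right) = 2241 - 52 = 2189$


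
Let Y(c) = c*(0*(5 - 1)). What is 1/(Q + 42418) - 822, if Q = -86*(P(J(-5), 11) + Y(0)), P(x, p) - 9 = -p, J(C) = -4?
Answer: -35008979/42590 ≈ -822.00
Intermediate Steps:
P(x, p) = 9 - p
Y(c) = 0 (Y(c) = c*(0*4) = c*0 = 0)
Q = 172 (Q = -86*((9 - 1*11) + 0) = -86*((9 - 11) + 0) = -86*(-2 + 0) = -86*(-2) = 172)
1/(Q + 42418) - 822 = 1/(172 + 42418) - 822 = 1/42590 - 822 = -35008979/42590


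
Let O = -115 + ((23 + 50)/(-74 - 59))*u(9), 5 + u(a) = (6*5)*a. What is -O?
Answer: 34640/133 ≈ 260.45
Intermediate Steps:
u(a) = -5 + 30*a (u(a) = -5 + (6*5)*a = -5 + 30*a)
O = -34640/133 (O = -115 + ((23 + 50)/(-74 - 59))*(-5 + 30*9) = -115 + (73/(-133))*(-5 + 270) = -115 + (73*(-1/133))*265 = -115 - 73/133*265 = -115 - 19345/133 = -34640/133 ≈ -260.45)
-O = -1*(-34640/133) = 34640/133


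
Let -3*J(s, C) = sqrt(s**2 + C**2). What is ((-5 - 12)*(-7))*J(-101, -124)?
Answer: -119*sqrt(25577)/3 ≈ -6343.8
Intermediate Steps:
J(s, C) = -sqrt(C**2 + s**2)/3 (J(s, C) = -sqrt(s**2 + C**2)/3 = -sqrt(C**2 + s**2)/3)
((-5 - 12)*(-7))*J(-101, -124) = ((-5 - 12)*(-7))*(-sqrt((-124)**2 + (-101)**2)/3) = (-17*(-7))*(-sqrt(15376 + 10201)/3) = 119*(-sqrt(25577)/3) = -119*sqrt(25577)/3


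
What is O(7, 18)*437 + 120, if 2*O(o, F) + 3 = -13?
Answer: -3376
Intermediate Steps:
O(o, F) = -8 (O(o, F) = -3/2 + (½)*(-13) = -3/2 - 13/2 = -8)
O(7, 18)*437 + 120 = -8*437 + 120 = -3496 + 120 = -3376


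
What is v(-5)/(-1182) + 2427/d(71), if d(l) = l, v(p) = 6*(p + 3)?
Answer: 478261/13987 ≈ 34.193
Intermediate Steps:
v(p) = 18 + 6*p (v(p) = 6*(3 + p) = 18 + 6*p)
v(-5)/(-1182) + 2427/d(71) = (18 + 6*(-5))/(-1182) + 2427/71 = (18 - 30)*(-1/1182) + 2427*(1/71) = -12*(-1/1182) + 2427/71 = 2/197 + 2427/71 = 478261/13987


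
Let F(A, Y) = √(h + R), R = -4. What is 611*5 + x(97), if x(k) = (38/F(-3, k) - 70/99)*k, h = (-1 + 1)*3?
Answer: 295655/99 - 1843*I ≈ 2986.4 - 1843.0*I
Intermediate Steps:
h = 0 (h = 0*3 = 0)
F(A, Y) = 2*I (F(A, Y) = √(0 - 4) = √(-4) = 2*I)
x(k) = k*(-70/99 - 19*I) (x(k) = (38/((2*I)) - 70/99)*k = (38*(-I/2) - 70*1/99)*k = (-19*I - 70/99)*k = (-70/99 - 19*I)*k = k*(-70/99 - 19*I))
611*5 + x(97) = 611*5 + (1/99)*97*(-70 - 1881*I) = 3055 + (-6790/99 - 1843*I) = 295655/99 - 1843*I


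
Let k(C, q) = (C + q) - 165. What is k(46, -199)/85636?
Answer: -159/42818 ≈ -0.0037134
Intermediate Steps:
k(C, q) = -165 + C + q
k(46, -199)/85636 = (-165 + 46 - 199)/85636 = -318*1/85636 = -159/42818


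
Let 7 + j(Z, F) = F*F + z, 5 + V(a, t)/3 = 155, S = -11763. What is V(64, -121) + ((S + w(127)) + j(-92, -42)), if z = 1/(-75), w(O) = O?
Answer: -707176/75 ≈ -9429.0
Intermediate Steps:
V(a, t) = 450 (V(a, t) = -15 + 3*155 = -15 + 465 = 450)
z = -1/75 ≈ -0.013333
j(Z, F) = -526/75 + F² (j(Z, F) = -7 + (F*F - 1/75) = -7 + (F² - 1/75) = -7 + (-1/75 + F²) = -526/75 + F²)
V(64, -121) + ((S + w(127)) + j(-92, -42)) = 450 + ((-11763 + 127) + (-526/75 + (-42)²)) = 450 + (-11636 + (-526/75 + 1764)) = 450 + (-11636 + 131774/75) = 450 - 740926/75 = -707176/75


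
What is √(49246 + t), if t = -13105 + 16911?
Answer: 2*√13263 ≈ 230.33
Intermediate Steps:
t = 3806
√(49246 + t) = √(49246 + 3806) = √53052 = 2*√13263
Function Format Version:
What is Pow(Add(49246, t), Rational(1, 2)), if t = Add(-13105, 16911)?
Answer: Mul(2, Pow(13263, Rational(1, 2))) ≈ 230.33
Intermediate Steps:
t = 3806
Pow(Add(49246, t), Rational(1, 2)) = Pow(Add(49246, 3806), Rational(1, 2)) = Pow(53052, Rational(1, 2)) = Mul(2, Pow(13263, Rational(1, 2)))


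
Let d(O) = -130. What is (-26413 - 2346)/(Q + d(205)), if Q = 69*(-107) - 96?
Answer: 28759/7609 ≈ 3.7796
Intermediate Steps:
Q = -7479 (Q = -7383 - 96 = -7479)
(-26413 - 2346)/(Q + d(205)) = (-26413 - 2346)/(-7479 - 130) = -28759/(-7609) = -28759*(-1/7609) = 28759/7609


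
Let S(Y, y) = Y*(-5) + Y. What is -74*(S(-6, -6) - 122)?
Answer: 7252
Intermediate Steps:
S(Y, y) = -4*Y (S(Y, y) = -5*Y + Y = -4*Y)
-74*(S(-6, -6) - 122) = -74*(-4*(-6) - 122) = -74*(24 - 122) = -74*(-98) = 7252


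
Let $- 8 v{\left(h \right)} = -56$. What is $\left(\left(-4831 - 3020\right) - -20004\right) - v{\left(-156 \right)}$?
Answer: $12146$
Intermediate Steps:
$v{\left(h \right)} = 7$ ($v{\left(h \right)} = \left(- \frac{1}{8}\right) \left(-56\right) = 7$)
$\left(\left(-4831 - 3020\right) - -20004\right) - v{\left(-156 \right)} = \left(\left(-4831 - 3020\right) - -20004\right) - 7 = \left(-7851 + 20004\right) - 7 = 12153 - 7 = 12146$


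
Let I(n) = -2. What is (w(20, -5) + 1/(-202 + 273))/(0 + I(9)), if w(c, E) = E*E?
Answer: -888/71 ≈ -12.507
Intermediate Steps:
w(c, E) = E**2
(w(20, -5) + 1/(-202 + 273))/(0 + I(9)) = ((-5)**2 + 1/(-202 + 273))/(0 - 2) = (25 + 1/71)/(-2) = (25 + 1/71)*(-1/2) = (1776/71)*(-1/2) = -888/71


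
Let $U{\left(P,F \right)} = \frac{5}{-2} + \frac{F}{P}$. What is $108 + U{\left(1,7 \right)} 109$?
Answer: $\frac{1197}{2} \approx 598.5$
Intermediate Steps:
$U{\left(P,F \right)} = - \frac{5}{2} + \frac{F}{P}$ ($U{\left(P,F \right)} = 5 \left(- \frac{1}{2}\right) + \frac{F}{P} = - \frac{5}{2} + \frac{F}{P}$)
$108 + U{\left(1,7 \right)} 109 = 108 + \left(- \frac{5}{2} + \frac{7}{1}\right) 109 = 108 + \left(- \frac{5}{2} + 7 \cdot 1\right) 109 = 108 + \left(- \frac{5}{2} + 7\right) 109 = 108 + \frac{9}{2} \cdot 109 = 108 + \frac{981}{2} = \frac{1197}{2}$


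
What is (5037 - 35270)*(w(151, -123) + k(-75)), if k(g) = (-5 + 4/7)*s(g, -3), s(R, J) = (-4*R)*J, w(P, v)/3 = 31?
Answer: -123311769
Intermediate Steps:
w(P, v) = 93 (w(P, v) = 3*31 = 93)
s(R, J) = -4*J*R
k(g) = -372*g/7 (k(g) = (-5 + 4/7)*(-4*(-3)*g) = (-5 + 4*(1/7))*(12*g) = (-5 + 4/7)*(12*g) = -372*g/7)
(5037 - 35270)*(w(151, -123) + k(-75)) = (5037 - 35270)*(93 - 372/7*(-75)) = -30233*(93 + 27900/7) = -30233*28551/7 = -123311769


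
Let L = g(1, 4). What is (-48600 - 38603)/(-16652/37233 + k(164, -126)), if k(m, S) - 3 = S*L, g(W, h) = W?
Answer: 3246829299/4596311 ≈ 706.40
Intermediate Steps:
L = 1
k(m, S) = 3 + S (k(m, S) = 3 + S*1 = 3 + S)
(-48600 - 38603)/(-16652/37233 + k(164, -126)) = (-48600 - 38603)/(-16652/37233 + (3 - 126)) = -87203/(-16652*1/37233 - 123) = -87203/(-16652/37233 - 123) = -87203/(-4596311/37233) = -87203*(-37233/4596311) = 3246829299/4596311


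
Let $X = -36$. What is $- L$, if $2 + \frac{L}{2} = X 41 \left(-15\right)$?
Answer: $-44276$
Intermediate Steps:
$L = 44276$ ($L = -4 + 2 \left(-36\right) 41 \left(-15\right) = -4 + 2 \left(\left(-1476\right) \left(-15\right)\right) = -4 + 2 \cdot 22140 = -4 + 44280 = 44276$)
$- L = \left(-1\right) 44276 = -44276$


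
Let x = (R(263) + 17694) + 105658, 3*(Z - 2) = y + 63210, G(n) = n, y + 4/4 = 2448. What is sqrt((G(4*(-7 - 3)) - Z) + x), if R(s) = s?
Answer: sqrt(915186)/3 ≈ 318.88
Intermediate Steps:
y = 2447 (y = -1 + 2448 = 2447)
Z = 65663/3 (Z = 2 + (2447 + 63210)/3 = 2 + (1/3)*65657 = 2 + 65657/3 = 65663/3 ≈ 21888.)
x = 123615 (x = (263 + 17694) + 105658 = 17957 + 105658 = 123615)
sqrt((G(4*(-7 - 3)) - Z) + x) = sqrt((4*(-7 - 3) - 1*65663/3) + 123615) = sqrt((4*(-10) - 65663/3) + 123615) = sqrt((-40 - 65663/3) + 123615) = sqrt(-65783/3 + 123615) = sqrt(305062/3) = sqrt(915186)/3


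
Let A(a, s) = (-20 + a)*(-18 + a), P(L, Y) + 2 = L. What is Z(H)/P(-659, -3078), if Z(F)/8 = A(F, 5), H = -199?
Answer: -380184/661 ≈ -575.17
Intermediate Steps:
P(L, Y) = -2 + L
Z(F) = 2880 - 304*F + 8*F² (Z(F) = 8*(360 + F² - 38*F) = 2880 - 304*F + 8*F²)
Z(H)/P(-659, -3078) = (2880 - 304*(-199) + 8*(-199)²)/(-2 - 659) = (2880 + 60496 + 8*39601)/(-661) = (2880 + 60496 + 316808)*(-1/661) = 380184*(-1/661) = -380184/661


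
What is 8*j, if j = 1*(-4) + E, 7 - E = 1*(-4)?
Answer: 56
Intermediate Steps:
E = 11 (E = 7 - (-4) = 7 - 1*(-4) = 7 + 4 = 11)
j = 7 (j = 1*(-4) + 11 = -4 + 11 = 7)
8*j = 8*7 = 56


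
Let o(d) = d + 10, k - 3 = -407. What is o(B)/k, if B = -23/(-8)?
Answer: -103/3232 ≈ -0.031869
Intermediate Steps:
k = -404 (k = 3 - 407 = -404)
B = 23/8 (B = -23*(-1/8) = 23/8 ≈ 2.8750)
o(d) = 10 + d
o(B)/k = (10 + 23/8)/(-404) = (103/8)*(-1/404) = -103/3232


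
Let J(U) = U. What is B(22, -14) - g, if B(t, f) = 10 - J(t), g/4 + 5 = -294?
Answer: 1184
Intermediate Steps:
g = -1196 (g = -20 + 4*(-294) = -20 - 1176 = -1196)
B(t, f) = 10 - t
B(22, -14) - g = (10 - 1*22) - 1*(-1196) = (10 - 22) + 1196 = -12 + 1196 = 1184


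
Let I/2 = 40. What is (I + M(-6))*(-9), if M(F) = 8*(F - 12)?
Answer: 576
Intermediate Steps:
I = 80 (I = 2*40 = 80)
M(F) = -96 + 8*F (M(F) = 8*(-12 + F) = -96 + 8*F)
(I + M(-6))*(-9) = (80 + (-96 + 8*(-6)))*(-9) = (80 + (-96 - 48))*(-9) = (80 - 144)*(-9) = -64*(-9) = 576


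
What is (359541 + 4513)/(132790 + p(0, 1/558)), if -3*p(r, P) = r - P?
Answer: 609426396/222290461 ≈ 2.7416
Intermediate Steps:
p(r, P) = -r/3 + P/3 (p(r, P) = -(r - P)/3 = -r/3 + P/3)
(359541 + 4513)/(132790 + p(0, 1/558)) = (359541 + 4513)/(132790 + (-1/3*0 + (1/3)/558)) = 364054/(132790 + (0 + (1/3)*(1/558))) = 364054/(132790 + (0 + 1/1674)) = 364054/(132790 + 1/1674) = 364054/(222290461/1674) = 364054*(1674/222290461) = 609426396/222290461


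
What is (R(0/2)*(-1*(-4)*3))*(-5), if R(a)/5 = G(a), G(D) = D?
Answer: 0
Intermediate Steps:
R(a) = 5*a
(R(0/2)*(-1*(-4)*3))*(-5) = ((5*(0/2))*(-1*(-4)*3))*(-5) = ((5*(0*(1/2)))*(4*3))*(-5) = ((5*0)*12)*(-5) = (0*12)*(-5) = 0*(-5) = 0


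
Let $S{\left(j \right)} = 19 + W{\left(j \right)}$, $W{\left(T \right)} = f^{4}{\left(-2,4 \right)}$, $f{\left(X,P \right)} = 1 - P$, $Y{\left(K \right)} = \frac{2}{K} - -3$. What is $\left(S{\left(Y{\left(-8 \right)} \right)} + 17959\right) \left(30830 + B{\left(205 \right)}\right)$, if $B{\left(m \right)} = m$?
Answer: $560461065$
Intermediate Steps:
$Y{\left(K \right)} = 3 + \frac{2}{K}$ ($Y{\left(K \right)} = \frac{2}{K} + 3 = 3 + \frac{2}{K}$)
$W{\left(T \right)} = 81$ ($W{\left(T \right)} = \left(1 - 4\right)^{4} = \left(-3\right)^{4} = 81$)
$S{\left(j \right)} = 100$ ($S{\left(j \right)} = 19 + 81 = 100$)
$\left(S{\left(Y{\left(-8 \right)} \right)} + 17959\right) \left(30830 + B{\left(205 \right)}\right) = \left(100 + 17959\right) \left(30830 + 205\right) = 18059 \cdot 31035 = 560461065$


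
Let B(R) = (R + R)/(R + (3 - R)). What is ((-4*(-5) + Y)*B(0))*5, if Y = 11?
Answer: 0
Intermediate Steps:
B(R) = 2*R/3 (B(R) = (2*R)/3 = (2*R)*(⅓) = 2*R/3)
((-4*(-5) + Y)*B(0))*5 = ((-4*(-5) + 11)*((⅔)*0))*5 = ((20 + 11)*0)*5 = (31*0)*5 = 0*5 = 0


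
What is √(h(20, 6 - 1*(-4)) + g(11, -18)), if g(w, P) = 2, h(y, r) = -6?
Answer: 2*I ≈ 2.0*I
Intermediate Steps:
√(h(20, 6 - 1*(-4)) + g(11, -18)) = √(-6 + 2) = √(-4) = 2*I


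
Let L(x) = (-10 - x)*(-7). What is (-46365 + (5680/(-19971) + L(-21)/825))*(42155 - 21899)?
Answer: -156302547472448/166425 ≈ -9.3918e+8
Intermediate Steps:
L(x) = 70 + 7*x
(-46365 + (5680/(-19971) + L(-21)/825))*(42155 - 21899) = (-46365 + (5680/(-19971) + (70 + 7*(-21))/825))*(42155 - 21899) = (-46365 + (5680*(-1/19971) + (70 - 147)*(1/825)))*20256 = (-46365 + (-5680/19971 - 77*1/825))*20256 = (-46365 + (-5680/19971 - 7/75))*20256 = (-46365 - 188599/499275)*20256 = -23149073974/499275*20256 = -156302547472448/166425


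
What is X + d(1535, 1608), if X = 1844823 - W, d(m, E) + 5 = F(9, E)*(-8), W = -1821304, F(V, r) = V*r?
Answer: 3550346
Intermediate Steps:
d(m, E) = -5 - 72*E (d(m, E) = -5 + (9*E)*(-8) = -5 - 72*E)
X = 3666127 (X = 1844823 - 1*(-1821304) = 1844823 + 1821304 = 3666127)
X + d(1535, 1608) = 3666127 + (-5 - 72*1608) = 3666127 + (-5 - 115776) = 3666127 - 115781 = 3550346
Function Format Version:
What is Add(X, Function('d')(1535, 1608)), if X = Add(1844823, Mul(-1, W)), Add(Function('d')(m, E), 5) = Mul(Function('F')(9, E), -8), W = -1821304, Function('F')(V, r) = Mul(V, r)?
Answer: 3550346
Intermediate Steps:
Function('d')(m, E) = Add(-5, Mul(-72, E)) (Function('d')(m, E) = Add(-5, Mul(Mul(9, E), -8)) = Add(-5, Mul(-72, E)))
X = 3666127 (X = Add(1844823, Mul(-1, -1821304)) = Add(1844823, 1821304) = 3666127)
Add(X, Function('d')(1535, 1608)) = Add(3666127, Add(-5, Mul(-72, 1608))) = Add(3666127, Add(-5, -115776)) = Add(3666127, -115781) = 3550346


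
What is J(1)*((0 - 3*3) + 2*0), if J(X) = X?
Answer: -9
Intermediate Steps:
J(1)*((0 - 3*3) + 2*0) = 1*((0 - 3*3) + 2*0) = 1*((0 - 9) + 0) = 1*(-9 + 0) = 1*(-9) = -9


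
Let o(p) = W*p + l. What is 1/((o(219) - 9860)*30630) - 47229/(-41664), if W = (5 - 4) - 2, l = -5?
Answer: 86831899387/76600484160 ≈ 1.1336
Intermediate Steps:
W = -1 (W = 1 - 2 = -1)
o(p) = -5 - p (o(p) = -p - 5 = -5 - p)
1/((o(219) - 9860)*30630) - 47229/(-41664) = 1/((-5 - 1*219) - 9860*30630) - 47229/(-41664) = (1/30630)/((-5 - 219) - 9860) - 47229*(-1/41664) = (1/30630)/(-224 - 9860) + 2249/1984 = (1/30630)/(-10084) + 2249/1984 = -1/10084*1/30630 + 2249/1984 = -1/308872920 + 2249/1984 = 86831899387/76600484160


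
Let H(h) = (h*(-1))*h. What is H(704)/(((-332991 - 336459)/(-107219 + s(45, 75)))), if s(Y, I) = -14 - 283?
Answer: -26643324928/334725 ≈ -79598.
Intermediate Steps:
s(Y, I) = -297
H(h) = -h² (H(h) = (-h)*h = -h²)
H(704)/(((-332991 - 336459)/(-107219 + s(45, 75)))) = (-1*704²)/(((-332991 - 336459)/(-107219 - 297))) = (-1*495616)/((-669450/(-107516))) = -495616/((-669450*(-1/107516))) = -495616/334725/53758 = -495616*53758/334725 = -26643324928/334725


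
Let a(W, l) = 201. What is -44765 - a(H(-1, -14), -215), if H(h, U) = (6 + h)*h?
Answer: -44966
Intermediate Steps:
H(h, U) = h*(6 + h)
-44765 - a(H(-1, -14), -215) = -44765 - 1*201 = -44765 - 201 = -44966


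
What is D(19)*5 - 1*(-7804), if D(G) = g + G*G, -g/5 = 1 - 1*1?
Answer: 9609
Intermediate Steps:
g = 0 (g = -5*(1 - 1*1) = -5*(1 - 1) = -5*0 = 0)
D(G) = G**2 (D(G) = 0 + G*G = 0 + G**2 = G**2)
D(19)*5 - 1*(-7804) = 19**2*5 - 1*(-7804) = 361*5 + 7804 = 1805 + 7804 = 9609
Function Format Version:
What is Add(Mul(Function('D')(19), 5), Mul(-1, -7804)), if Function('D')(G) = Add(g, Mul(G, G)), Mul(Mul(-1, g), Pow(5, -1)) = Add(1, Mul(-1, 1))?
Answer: 9609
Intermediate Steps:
g = 0 (g = Mul(-5, Add(1, Mul(-1, 1))) = Mul(-5, Add(1, -1)) = Mul(-5, 0) = 0)
Function('D')(G) = Pow(G, 2) (Function('D')(G) = Add(0, Mul(G, G)) = Add(0, Pow(G, 2)) = Pow(G, 2))
Add(Mul(Function('D')(19), 5), Mul(-1, -7804)) = Add(Mul(Pow(19, 2), 5), Mul(-1, -7804)) = Add(Mul(361, 5), 7804) = Add(1805, 7804) = 9609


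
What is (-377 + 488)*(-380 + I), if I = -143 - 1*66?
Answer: -65379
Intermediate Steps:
I = -209 (I = -143 - 66 = -209)
(-377 + 488)*(-380 + I) = (-377 + 488)*(-380 - 209) = 111*(-589) = -65379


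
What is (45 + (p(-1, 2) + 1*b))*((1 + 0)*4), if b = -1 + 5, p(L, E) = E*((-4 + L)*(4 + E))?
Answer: -44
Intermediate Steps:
p(L, E) = E*(-4 + L)*(4 + E)
b = 4
(45 + (p(-1, 2) + 1*b))*((1 + 0)*4) = (45 + (2*(-16 - 4*2 + 4*(-1) + 2*(-1)) + 1*4))*((1 + 0)*4) = (45 + (2*(-16 - 8 - 4 - 2) + 4))*(1*4) = (45 + (2*(-30) + 4))*4 = (45 + (-60 + 4))*4 = (45 - 56)*4 = -11*4 = -44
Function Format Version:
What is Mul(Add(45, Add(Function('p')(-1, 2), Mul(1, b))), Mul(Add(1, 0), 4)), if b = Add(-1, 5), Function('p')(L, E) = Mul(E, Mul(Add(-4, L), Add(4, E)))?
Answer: -44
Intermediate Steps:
Function('p')(L, E) = Mul(E, Add(-4, L), Add(4, E))
b = 4
Mul(Add(45, Add(Function('p')(-1, 2), Mul(1, b))), Mul(Add(1, 0), 4)) = Mul(Add(45, Add(Mul(2, Add(-16, Mul(-4, 2), Mul(4, -1), Mul(2, -1))), Mul(1, 4))), Mul(Add(1, 0), 4)) = Mul(Add(45, Add(Mul(2, Add(-16, -8, -4, -2)), 4)), Mul(1, 4)) = Mul(Add(45, Add(Mul(2, -30), 4)), 4) = Mul(Add(45, Add(-60, 4)), 4) = Mul(Add(45, -56), 4) = Mul(-11, 4) = -44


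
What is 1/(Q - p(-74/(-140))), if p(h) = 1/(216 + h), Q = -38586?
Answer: -15157/584848072 ≈ -2.5916e-5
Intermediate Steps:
1/(Q - p(-74/(-140))) = 1/(-38586 - 1/(216 - 74/(-140))) = 1/(-38586 - 1/(216 - 74*(-1/140))) = 1/(-38586 - 1/(216 + 37/70)) = 1/(-38586 - 1/15157/70) = 1/(-38586 - 1*70/15157) = 1/(-38586 - 70/15157) = 1/(-584848072/15157) = -15157/584848072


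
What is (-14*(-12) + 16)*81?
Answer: 14904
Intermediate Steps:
(-14*(-12) + 16)*81 = (168 + 16)*81 = 184*81 = 14904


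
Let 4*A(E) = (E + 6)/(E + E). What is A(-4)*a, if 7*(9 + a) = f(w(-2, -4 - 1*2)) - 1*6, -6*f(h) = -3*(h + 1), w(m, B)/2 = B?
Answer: 149/224 ≈ 0.66518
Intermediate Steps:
w(m, B) = 2*B
f(h) = ½ + h/2 (f(h) = -(-1)*(h + 1)/2 = -(-1)*(1 + h)/2 = -(-3 - 3*h)/6 = ½ + h/2)
A(E) = (6 + E)/(8*E) (A(E) = ((E + 6)/(E + E))/4 = ((6 + E)/((2*E)))/4 = ((6 + E)*(1/(2*E)))/4 = ((6 + E)/(2*E))/4 = (6 + E)/(8*E))
a = -149/14 (a = -9 + ((½ + (2*(-4 - 1*2))/2) - 1*6)/7 = -9 + ((½ + (2*(-4 - 2))/2) - 6)/7 = -9 + ((½ + (2*(-6))/2) - 6)/7 = -9 + ((½ + (½)*(-12)) - 6)/7 = -9 + ((½ - 6) - 6)/7 = -9 + (-11/2 - 6)/7 = -9 + (⅐)*(-23/2) = -9 - 23/14 = -149/14 ≈ -10.643)
A(-4)*a = ((⅛)*(6 - 4)/(-4))*(-149/14) = ((⅛)*(-¼)*2)*(-149/14) = -1/16*(-149/14) = 149/224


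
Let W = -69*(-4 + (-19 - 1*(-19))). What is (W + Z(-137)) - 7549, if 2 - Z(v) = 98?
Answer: -7369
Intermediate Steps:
Z(v) = -96 (Z(v) = 2 - 1*98 = 2 - 98 = -96)
W = 276 (W = -69*(-4 + (-19 + 19)) = -69*(-4 + 0) = -69*(-4) = 276)
(W + Z(-137)) - 7549 = (276 - 96) - 7549 = 180 - 7549 = -7369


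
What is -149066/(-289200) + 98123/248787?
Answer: 10910475757/11991533400 ≈ 0.90985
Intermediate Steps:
-149066/(-289200) + 98123/248787 = -149066*(-1/289200) + 98123*(1/248787) = 74533/144600 + 98123/248787 = 10910475757/11991533400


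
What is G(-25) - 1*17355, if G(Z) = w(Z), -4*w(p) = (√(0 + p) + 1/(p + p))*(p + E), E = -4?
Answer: -3471029/200 + 145*I/4 ≈ -17355.0 + 36.25*I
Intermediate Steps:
w(p) = -(-4 + p)*(√p + 1/(2*p))/4 (w(p) = -(√(0 + p) + 1/(p + p))*(p - 4)/4 = -(√p + 1/(2*p))*(-4 + p)/4 = -(-4 + p)*(√p + 1/(2*p))/4)
G(Z) = (4 - Z - 2*Z^(5/2) + 8*Z^(3/2))/(8*Z)
G(-25) - 1*17355 = (⅛)*(4 - 1*(-25) - 6250*I + 8*(-25)^(3/2))/(-25) - 1*17355 = (⅛)*(-1/25)*(4 + 25 - 6250*I + 8*(-125*I)) - 17355 = (⅛)*(-1/25)*(4 + 25 - 6250*I - 1000*I) - 17355 = (⅛)*(-1/25)*(29 - 7250*I) - 17355 = (-29/200 + 145*I/4) - 17355 = -3471029/200 + 145*I/4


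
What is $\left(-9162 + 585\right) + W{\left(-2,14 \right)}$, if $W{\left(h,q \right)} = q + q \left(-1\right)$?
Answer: $-8577$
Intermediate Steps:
$W{\left(h,q \right)} = 0$ ($W{\left(h,q \right)} = q - q = 0$)
$\left(-9162 + 585\right) + W{\left(-2,14 \right)} = \left(-9162 + 585\right) + 0 = -8577 + 0 = -8577$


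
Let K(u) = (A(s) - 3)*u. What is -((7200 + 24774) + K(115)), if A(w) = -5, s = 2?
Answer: -31054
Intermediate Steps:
K(u) = -8*u (K(u) = (-5 - 3)*u = -8*u)
-((7200 + 24774) + K(115)) = -((7200 + 24774) - 8*115) = -(31974 - 920) = -1*31054 = -31054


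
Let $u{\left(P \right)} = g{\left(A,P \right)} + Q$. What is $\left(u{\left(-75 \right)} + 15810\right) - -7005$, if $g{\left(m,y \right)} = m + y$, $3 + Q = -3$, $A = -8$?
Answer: $22726$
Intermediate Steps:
$Q = -6$ ($Q = -3 - 3 = -6$)
$u{\left(P \right)} = -14 + P$ ($u{\left(P \right)} = \left(-8 + P\right) - 6 = -14 + P$)
$\left(u{\left(-75 \right)} + 15810\right) - -7005 = \left(\left(-14 - 75\right) + 15810\right) - -7005 = \left(-89 + 15810\right) + 7005 = 15721 + 7005 = 22726$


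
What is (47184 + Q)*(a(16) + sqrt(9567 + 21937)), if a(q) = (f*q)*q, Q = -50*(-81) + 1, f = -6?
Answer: -78696960 + 204940*sqrt(1969) ≈ -6.9603e+7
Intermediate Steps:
Q = 4051 (Q = 4050 + 1 = 4051)
a(q) = -6*q**2 (a(q) = (-6*q)*q = -6*q**2)
(47184 + Q)*(a(16) + sqrt(9567 + 21937)) = (47184 + 4051)*(-6*16**2 + sqrt(9567 + 21937)) = 51235*(-6*256 + sqrt(31504)) = 51235*(-1536 + 4*sqrt(1969)) = -78696960 + 204940*sqrt(1969)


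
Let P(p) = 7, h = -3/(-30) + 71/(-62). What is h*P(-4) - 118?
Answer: -19424/155 ≈ -125.32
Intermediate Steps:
h = -162/155 (h = -3*(-1/30) + 71*(-1/62) = 1/10 - 71/62 = -162/155 ≈ -1.0452)
h*P(-4) - 118 = -162/155*7 - 118 = -1134/155 - 118 = -19424/155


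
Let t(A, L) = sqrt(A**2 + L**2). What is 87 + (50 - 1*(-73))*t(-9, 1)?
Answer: 87 + 123*sqrt(82) ≈ 1200.8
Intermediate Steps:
87 + (50 - 1*(-73))*t(-9, 1) = 87 + (50 - 1*(-73))*sqrt((-9)**2 + 1**2) = 87 + (50 + 73)*sqrt(81 + 1) = 87 + 123*sqrt(82)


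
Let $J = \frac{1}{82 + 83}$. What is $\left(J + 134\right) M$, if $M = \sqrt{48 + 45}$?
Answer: $\frac{22111 \sqrt{93}}{165} \approx 1292.3$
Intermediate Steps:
$J = \frac{1}{165} \approx 0.0060606$
$M = \sqrt{93} \approx 9.6436$
$\left(J + 134\right) M = \left(\frac{1}{165} + 134\right) \sqrt{93} = \frac{22111 \sqrt{93}}{165}$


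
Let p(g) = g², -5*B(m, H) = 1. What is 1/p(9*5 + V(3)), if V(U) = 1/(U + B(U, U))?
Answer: 196/403225 ≈ 0.00048608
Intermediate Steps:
B(m, H) = -⅕ (B(m, H) = -⅕*1 = -⅕)
V(U) = 1/(-⅕ + U) (V(U) = 1/(U - ⅕) = 1/(-⅕ + U))
1/p(9*5 + V(3)) = 1/((9*5 + 5/(-1 + 5*3))²) = 1/((45 + 5/(-1 + 15))²) = 1/((45 + 5/14)²) = 1/((635/14)²) = 1/(403225/196) = 196/403225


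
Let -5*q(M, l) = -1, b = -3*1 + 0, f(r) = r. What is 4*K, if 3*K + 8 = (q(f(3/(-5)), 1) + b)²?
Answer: -16/75 ≈ -0.21333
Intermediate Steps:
b = -3 (b = -3 + 0 = -3)
q(M, l) = ⅕ (q(M, l) = -⅕*(-1) = ⅕)
K = -4/75 (K = -8/3 + (⅕ - 3)²/3 = -8/3 + (-14/5)²/3 = -8/3 + (⅓)*(196/25) = -8/3 + 196/75 = -4/75 ≈ -0.053333)
4*K = 4*(-4/75) = -16/75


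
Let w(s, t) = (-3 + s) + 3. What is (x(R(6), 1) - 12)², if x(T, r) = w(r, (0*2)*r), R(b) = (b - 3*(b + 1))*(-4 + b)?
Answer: 121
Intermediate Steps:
w(s, t) = s
R(b) = (-4 + b)*(-3 - 2*b) (R(b) = (b - 3*(1 + b))*(-4 + b) = (b + (-3 - 3*b))*(-4 + b) = (-3 - 2*b)*(-4 + b) = (-4 + b)*(-3 - 2*b))
x(T, r) = r
(x(R(6), 1) - 12)² = (1 - 12)² = (-11)² = 121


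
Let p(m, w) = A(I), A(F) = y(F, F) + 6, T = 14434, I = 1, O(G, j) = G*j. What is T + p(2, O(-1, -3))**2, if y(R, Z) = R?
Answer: 14483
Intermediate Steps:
A(F) = 6 + F (A(F) = F + 6 = 6 + F)
p(m, w) = 7 (p(m, w) = 6 + 1 = 7)
T + p(2, O(-1, -3))**2 = 14434 + 7**2 = 14434 + 49 = 14483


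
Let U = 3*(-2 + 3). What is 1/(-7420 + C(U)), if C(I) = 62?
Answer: -1/7358 ≈ -0.00013591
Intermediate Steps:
U = 3 (U = 3*1 = 3)
1/(-7420 + C(U)) = 1/(-7420 + 62) = 1/(-7358) = -1/7358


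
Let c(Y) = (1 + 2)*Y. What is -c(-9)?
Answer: 27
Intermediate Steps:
c(Y) = 3*Y
-c(-9) = -3*(-9) = -1*(-27) = 27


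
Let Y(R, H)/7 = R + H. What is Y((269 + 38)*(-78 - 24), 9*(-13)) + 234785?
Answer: 14768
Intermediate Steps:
Y(R, H) = 7*H + 7*R (Y(R, H) = 7*(R + H) = 7*(H + R) = 7*H + 7*R)
Y((269 + 38)*(-78 - 24), 9*(-13)) + 234785 = (7*(9*(-13)) + 7*((269 + 38)*(-78 - 24))) + 234785 = (7*(-117) + 7*(307*(-102))) + 234785 = (-819 + 7*(-31314)) + 234785 = (-819 - 219198) + 234785 = -220017 + 234785 = 14768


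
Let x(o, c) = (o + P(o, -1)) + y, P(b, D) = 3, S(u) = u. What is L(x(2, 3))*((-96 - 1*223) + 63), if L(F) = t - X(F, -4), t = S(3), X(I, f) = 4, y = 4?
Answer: 256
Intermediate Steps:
x(o, c) = 7 + o (x(o, c) = (o + 3) + 4 = (3 + o) + 4 = 7 + o)
t = 3
L(F) = -1 (L(F) = 3 - 1*4 = 3 - 4 = -1)
L(x(2, 3))*((-96 - 1*223) + 63) = -((-96 - 1*223) + 63) = -((-96 - 223) + 63) = -(-319 + 63) = -1*(-256) = 256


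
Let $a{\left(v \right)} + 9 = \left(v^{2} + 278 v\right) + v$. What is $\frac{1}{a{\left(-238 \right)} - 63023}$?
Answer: $- \frac{1}{72790} \approx -1.3738 \cdot 10^{-5}$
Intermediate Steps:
$a{\left(v \right)} = -9 + v^{2} + 279 v$ ($a{\left(v \right)} = -9 + \left(\left(v^{2} + 278 v\right) + v\right) = -9 + \left(v^{2} + 279 v\right) = -9 + v^{2} + 279 v$)
$\frac{1}{a{\left(-238 \right)} - 63023} = \frac{1}{\left(-9 + \left(-238\right)^{2} + 279 \left(-238\right)\right) - 63023} = \frac{1}{\left(-9 + 56644 - 66402\right) - 63023} = \frac{1}{-9767 - 63023} = \frac{1}{-72790} = - \frac{1}{72790}$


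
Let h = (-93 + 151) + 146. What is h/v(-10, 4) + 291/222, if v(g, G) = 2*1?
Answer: 7645/74 ≈ 103.31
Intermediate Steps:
v(g, G) = 2
h = 204 (h = 58 + 146 = 204)
h/v(-10, 4) + 291/222 = 204/2 + 291/222 = 204*(1/2) + 291*(1/222) = 102 + 97/74 = 7645/74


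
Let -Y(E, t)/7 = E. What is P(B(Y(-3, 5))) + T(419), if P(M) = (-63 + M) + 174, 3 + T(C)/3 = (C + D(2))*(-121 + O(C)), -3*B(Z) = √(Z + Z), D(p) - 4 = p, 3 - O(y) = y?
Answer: -684573 - √42/3 ≈ -6.8458e+5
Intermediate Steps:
O(y) = 3 - y
Y(E, t) = -7*E
D(p) = 4 + p
B(Z) = -√2*√Z/3 (B(Z) = -√(Z + Z)/3 = -√2*√Z/3)
T(C) = -9 + 3*(-118 - C)*(6 + C) (T(C) = -9 + 3*((C + (4 + 2))*(-121 + (3 - C))) = -9 + 3*((C + 6)*(-118 - C)) = -9 + 3*((6 + C)*(-118 - C)) = -9 + 3*((-118 - C)*(6 + C)) = -9 + 3*(-118 - C)*(6 + C))
P(M) = 111 + M
P(B(Y(-3, 5))) + T(419) = (111 - √2*√(-7*(-3))/3) + (-2133 - 372*419 - 3*419²) = (111 - √2*√21/3) + (-2133 - 155868 - 3*175561) = (111 - √42/3) + (-2133 - 155868 - 526683) = (111 - √42/3) - 684684 = -684573 - √42/3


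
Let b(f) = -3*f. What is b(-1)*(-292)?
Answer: -876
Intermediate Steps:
b(-1)*(-292) = -3*(-1)*(-292) = 3*(-292) = -876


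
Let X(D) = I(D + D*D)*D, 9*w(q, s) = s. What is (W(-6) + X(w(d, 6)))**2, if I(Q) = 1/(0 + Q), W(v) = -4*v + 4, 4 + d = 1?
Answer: 20449/25 ≈ 817.96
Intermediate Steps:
d = -3 (d = -4 + 1 = -3)
w(q, s) = s/9
W(v) = 4 - 4*v
I(Q) = 1/Q
X(D) = D/(D + D**2) (X(D) = D/(D + D*D) = D/(D + D**2))
(W(-6) + X(w(d, 6)))**2 = ((4 - 4*(-6)) + 1/(1 + (1/9)*6))**2 = ((4 + 24) + 1/(1 + 2/3))**2 = (28 + 1/(5/3))**2 = (28 + 3/5)**2 = (143/5)**2 = 20449/25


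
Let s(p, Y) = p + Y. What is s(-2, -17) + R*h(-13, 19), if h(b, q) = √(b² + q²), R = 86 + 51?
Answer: -19 + 137*√530 ≈ 3135.0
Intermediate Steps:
R = 137
s(p, Y) = Y + p
s(-2, -17) + R*h(-13, 19) = (-17 - 2) + 137*√((-13)² + 19²) = -19 + 137*√(169 + 361) = -19 + 137*√530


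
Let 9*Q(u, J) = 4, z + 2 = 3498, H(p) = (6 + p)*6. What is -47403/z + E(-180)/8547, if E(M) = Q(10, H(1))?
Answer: -158537695/11692296 ≈ -13.559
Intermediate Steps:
H(p) = 36 + 6*p
z = 3496 (z = -2 + 3498 = 3496)
Q(u, J) = 4/9 (Q(u, J) = (⅑)*4 = 4/9)
E(M) = 4/9
-47403/z + E(-180)/8547 = -47403/3496 + (4/9)/8547 = -47403*1/3496 + (4/9)*(1/8547) = -2061/152 + 4/76923 = -158537695/11692296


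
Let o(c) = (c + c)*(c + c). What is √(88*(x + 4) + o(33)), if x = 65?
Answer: 2*√2607 ≈ 102.12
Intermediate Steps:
o(c) = 4*c² (o(c) = (2*c)*(2*c) = 4*c²)
√(88*(x + 4) + o(33)) = √(88*(65 + 4) + 4*33²) = √(88*69 + 4*1089) = √(6072 + 4356) = √10428 = 2*√2607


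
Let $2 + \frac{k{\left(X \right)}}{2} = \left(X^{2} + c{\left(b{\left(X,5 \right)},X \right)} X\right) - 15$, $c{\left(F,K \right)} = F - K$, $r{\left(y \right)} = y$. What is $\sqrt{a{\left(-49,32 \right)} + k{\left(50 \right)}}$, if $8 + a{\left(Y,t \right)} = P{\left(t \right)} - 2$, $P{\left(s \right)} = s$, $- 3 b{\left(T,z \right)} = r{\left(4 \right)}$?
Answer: $\frac{2 i \sqrt{327}}{3} \approx 12.055 i$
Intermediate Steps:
$b{\left(T,z \right)} = - \frac{4}{3}$ ($b{\left(T,z \right)} = \left(- \frac{1}{3}\right) 4 = - \frac{4}{3}$)
$a{\left(Y,t \right)} = -10 + t$ ($a{\left(Y,t \right)} = -8 + \left(t - 2\right) = -8 + \left(-2 + t\right) = -10 + t$)
$k{\left(X \right)} = -34 + 2 X^{2} + 2 X \left(- \frac{4}{3} - X\right)$ ($k{\left(X \right)} = -4 + 2 \left(\left(X^{2} + \left(- \frac{4}{3} - X\right) X\right) - 15\right) = -4 + 2 \left(\left(X^{2} + X \left(- \frac{4}{3} - X\right)\right) - 15\right) = -4 + 2 \left(-15 + X^{2} + X \left(- \frac{4}{3} - X\right)\right) = -4 + \left(-30 + 2 X^{2} + 2 X \left(- \frac{4}{3} - X\right)\right) = -34 + 2 X^{2} + 2 X \left(- \frac{4}{3} - X\right)$)
$\sqrt{a{\left(-49,32 \right)} + k{\left(50 \right)}} = \sqrt{\left(-10 + 32\right) - \frac{502}{3}} = \sqrt{22 - \frac{502}{3}} = \sqrt{- \frac{436}{3}} = \frac{2 i \sqrt{327}}{3}$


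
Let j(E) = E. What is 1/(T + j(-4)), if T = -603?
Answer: -1/607 ≈ -0.0016474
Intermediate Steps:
1/(T + j(-4)) = 1/(-603 - 4) = 1/(-607) = -1/607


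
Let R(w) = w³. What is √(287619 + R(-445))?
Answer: I*√87833506 ≈ 9372.0*I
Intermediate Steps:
√(287619 + R(-445)) = √(287619 + (-445)³) = √(287619 - 88121125) = √(-87833506) = I*√87833506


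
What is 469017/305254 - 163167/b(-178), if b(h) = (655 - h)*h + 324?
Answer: 1027572798/389330425 ≈ 2.6393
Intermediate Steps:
b(h) = 324 + h*(655 - h) (b(h) = h*(655 - h) + 324 = 324 + h*(655 - h))
469017/305254 - 163167/b(-178) = 469017/305254 - 163167/(324 - 1*(-178)**2 + 655*(-178)) = 469017*(1/305254) - 163167/(324 - 1*31684 - 116590) = 16173/10526 - 163167/(324 - 31684 - 116590) = 16173/10526 - 163167/(-147950) = 16173/10526 - 163167*(-1/147950) = 16173/10526 + 163167/147950 = 1027572798/389330425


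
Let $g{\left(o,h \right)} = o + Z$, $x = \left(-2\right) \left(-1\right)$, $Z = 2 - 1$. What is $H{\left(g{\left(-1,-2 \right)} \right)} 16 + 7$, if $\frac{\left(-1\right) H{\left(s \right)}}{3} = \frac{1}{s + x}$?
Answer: $-17$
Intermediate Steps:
$Z = 1$ ($Z = 2 - 1 = 1$)
$x = 2$
$g{\left(o,h \right)} = 1 + o$ ($g{\left(o,h \right)} = o + 1 = 1 + o$)
$H{\left(s \right)} = - \frac{3}{2 + s}$ ($H{\left(s \right)} = - \frac{3}{s + 2} = - \frac{3}{2 + s}$)
$H{\left(g{\left(-1,-2 \right)} \right)} 16 + 7 = - \frac{3}{2 + \left(1 - 1\right)} 16 + 7 = - \frac{3}{2 + 0} \cdot 16 + 7 = - \frac{3}{2} \cdot 16 + 7 = \left(-3\right) \frac{1}{2} \cdot 16 + 7 = \left(- \frac{3}{2}\right) 16 + 7 = -24 + 7 = -17$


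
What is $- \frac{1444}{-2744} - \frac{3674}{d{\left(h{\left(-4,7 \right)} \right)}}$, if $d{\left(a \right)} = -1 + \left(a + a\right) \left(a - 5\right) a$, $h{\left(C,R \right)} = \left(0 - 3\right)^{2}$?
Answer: $- \frac{2286797}{443842} \approx -5.1523$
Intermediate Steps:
$h{\left(C,R \right)} = 9$ ($h{\left(C,R \right)} = \left(-3\right)^{2} = 9$)
$d{\left(a \right)} = -1 + 2 a^{2} \left(-5 + a\right)$ ($d{\left(a \right)} = -1 + 2 a \left(-5 + a\right) a = -1 + 2 a^{2} \left(-5 + a\right)$)
$- \frac{1444}{-2744} - \frac{3674}{d{\left(h{\left(-4,7 \right)} \right)}} = - \frac{1444}{-2744} - \frac{3674}{-1 - 10 \cdot 9^{2} + 2 \cdot 9^{3}} = \left(-1444\right) \left(- \frac{1}{2744}\right) - \frac{3674}{-1 - 810 + 2 \cdot 729} = \frac{361}{686} - \frac{3674}{-1 - 810 + 1458} = \frac{361}{686} - \frac{3674}{647} = - \frac{2286797}{443842}$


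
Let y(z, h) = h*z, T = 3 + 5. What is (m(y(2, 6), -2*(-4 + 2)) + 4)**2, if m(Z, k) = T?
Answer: 144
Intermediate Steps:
T = 8
m(Z, k) = 8
(m(y(2, 6), -2*(-4 + 2)) + 4)**2 = (8 + 4)**2 = 12**2 = 144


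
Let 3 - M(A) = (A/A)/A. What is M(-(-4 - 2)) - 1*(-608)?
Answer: 3665/6 ≈ 610.83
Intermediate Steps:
M(A) = 3 - 1/A (M(A) = 3 - A/A/A = 3 - 1/A)
M(-(-4 - 2)) - 1*(-608) = (3 - 1/((-(-4 - 2)))) - 1*(-608) = (3 - 1/((-1*(-6)))) + 608 = (3 - 1/6) + 608 = (3 - 1*⅙) + 608 = (3 - ⅙) + 608 = 17/6 + 608 = 3665/6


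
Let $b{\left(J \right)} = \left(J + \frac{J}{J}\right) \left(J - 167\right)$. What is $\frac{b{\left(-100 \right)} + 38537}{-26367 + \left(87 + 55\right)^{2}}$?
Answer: $- \frac{64970}{6203} \approx -10.474$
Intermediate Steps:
$b{\left(J \right)} = \left(1 + J\right) \left(-167 + J\right)$ ($b{\left(J \right)} = \left(J + 1\right) \left(-167 + J\right) = \left(1 + J\right) \left(-167 + J\right)$)
$\frac{b{\left(-100 \right)} + 38537}{-26367 + \left(87 + 55\right)^{2}} = \frac{\left(-167 + \left(-100\right)^{2} - -16600\right) + 38537}{-26367 + \left(87 + 55\right)^{2}} = \frac{\left(-167 + 10000 + 16600\right) + 38537}{-26367 + 142^{2}} = \frac{26433 + 38537}{-26367 + 20164} = \frac{64970}{-6203} = 64970 \left(- \frac{1}{6203}\right) = - \frac{64970}{6203}$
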